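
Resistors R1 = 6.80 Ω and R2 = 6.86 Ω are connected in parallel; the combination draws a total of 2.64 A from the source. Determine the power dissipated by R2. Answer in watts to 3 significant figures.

11.8 W

Only the total current is stated, so first find the parallel equivalent to get the voltage across the combination.
1/R_eq = 1/6.80 + 1/6.86 ⇒ R_eq = 3.415 Ω
V = I_total × R_eq = 2.640 × 3.415 = 9.015 V
P_R2 = V² / R2 = (9.015)² / 6.86 = 11.85 W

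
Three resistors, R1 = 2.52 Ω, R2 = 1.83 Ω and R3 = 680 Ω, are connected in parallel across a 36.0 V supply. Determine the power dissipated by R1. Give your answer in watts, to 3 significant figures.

Each parallel branch sees the full supply voltage, so P = V²/R applies directly to the target branch.
P_R1 = V² / R1 = (36.0)² / 2.52 Ω = 514.3 W

514 W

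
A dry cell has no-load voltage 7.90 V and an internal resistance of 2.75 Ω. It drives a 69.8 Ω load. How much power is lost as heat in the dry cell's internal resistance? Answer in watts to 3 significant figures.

r is in series with the load, so it carries the full circuit current — the loss in it is I²r.
I = ε / (r + R) = 7.90 / (2.75 + 69.8) = 0.1089 A
P_int = I² r = (0.1089)² × 2.75 = 0.03261 W

0.0326 W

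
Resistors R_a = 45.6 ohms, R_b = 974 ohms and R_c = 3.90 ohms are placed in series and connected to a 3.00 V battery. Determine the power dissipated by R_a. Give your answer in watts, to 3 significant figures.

0.000392 W

In a series string the same current flows through every resistor — find that current, then P = I²R for the one we want.
R_total = 45.6 + 974 + 3.90 = 1024 Ω
I = V / R_total = 3.00 / 1024 = 0.002931 A
P_R_a = I² × R_a = (0.002931)² × 45.6 = 0.0003918 W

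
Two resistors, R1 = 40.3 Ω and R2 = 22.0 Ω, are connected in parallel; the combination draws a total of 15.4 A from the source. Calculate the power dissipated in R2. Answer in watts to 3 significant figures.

2180 W

We need the common branch voltage; get it from I_total × R_eq, then P = V²/R for the branch.
1/R_eq = 1/40.3 + 1/22.0 ⇒ R_eq = 14.23 Ω
V = I_total × R_eq = 15.40 × 14.23 = 219.2 V
P_R2 = V² / R2 = (219.2)² / 22.0 = 2183 W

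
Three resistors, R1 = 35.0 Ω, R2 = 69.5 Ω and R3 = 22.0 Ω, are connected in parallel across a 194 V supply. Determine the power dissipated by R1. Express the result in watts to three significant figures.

Each parallel branch sees the full supply voltage, so P = V²/R applies directly to the target branch.
P_R1 = V² / R1 = (194)² / 35.0 Ω = 1075 W

1080 W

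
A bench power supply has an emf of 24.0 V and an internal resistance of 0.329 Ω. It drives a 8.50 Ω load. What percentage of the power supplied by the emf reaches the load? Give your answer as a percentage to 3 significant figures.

Efficiency is P_load / P_total. With a series r and R sharing the same I, P = I²R for each, so η = R/(R+r).
η = R / (R + r) = 8.50 / (8.50 + 0.329) = 0.9627

96.3 %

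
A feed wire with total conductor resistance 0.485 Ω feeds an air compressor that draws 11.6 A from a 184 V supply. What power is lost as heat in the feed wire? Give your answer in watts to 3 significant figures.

65.3 W

The feed wire and load are in series, so the same current flows in both; the loss is I²R_line.
The feed wire carries the full 11.6 A.
P_line = I² R_line = (11.60)² × 0.485 = 65.26 W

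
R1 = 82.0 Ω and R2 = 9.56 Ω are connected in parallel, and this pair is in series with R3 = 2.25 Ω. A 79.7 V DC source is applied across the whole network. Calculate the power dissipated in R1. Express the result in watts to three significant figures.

Combine R1 and R2 into their parallel equivalent first, reducing the network to two series resistors.
R_p = (82.0×9.56)/(82.0+9.56) = 8.562 Ω
R_total = R_p + 2.25 = 8.562 + 2.25 = 10.81 Ω
I = V / R_total = 79.7 / 10.81 = 7.372 A
Voltage across the parallel pair: V_p = I × R_p = 7.372 × 8.562 = 63.11 V
R1 sits across V_p; its power is V_p²/R.
P_R1 = (63.11)² / 82.0 = 48.58 W

48.6 W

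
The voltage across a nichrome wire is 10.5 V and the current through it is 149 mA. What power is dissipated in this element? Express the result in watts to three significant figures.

1.56 W

V and I are known directly — P = V I, no intermediate step needed.
P = 10.5 V × 0.1490 A = 1.565 W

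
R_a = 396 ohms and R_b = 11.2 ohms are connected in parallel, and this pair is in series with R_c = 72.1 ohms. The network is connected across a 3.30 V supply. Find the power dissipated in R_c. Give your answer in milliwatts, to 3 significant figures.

First find R_p for the parallel pair, then treat R_p + R_c as a series loop.
R_p = (396×11.2)/(396+11.2) = 10.89 Ω
R_total = R_p + 72.1 = 10.89 + 72.1 = 82.99 Ω
I = V / R_total = 3.30 / 82.99 = 0.03976 A
R_c is the series element, so its power is I²R.
P_R_c = (0.03976)² × 72.1 = 0.1140 W

114 mW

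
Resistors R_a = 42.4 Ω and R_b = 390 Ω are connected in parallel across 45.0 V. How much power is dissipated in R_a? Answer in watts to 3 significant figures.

Each parallel branch sees the full supply voltage, so P = V²/R applies directly to the target branch.
P_R_a = V² / R_a = (45.0)² / 42.4 Ω = 47.76 W

47.8 W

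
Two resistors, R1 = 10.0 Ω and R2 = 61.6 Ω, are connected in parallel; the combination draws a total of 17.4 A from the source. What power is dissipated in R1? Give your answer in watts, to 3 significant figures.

2240 W

We need the common branch voltage; get it from I_total × R_eq, then P = V²/R for the branch.
1/R_eq = 1/10.0 + 1/61.6 ⇒ R_eq = 8.603 Ω
V = I_total × R_eq = 17.40 × 8.603 = 149.7 V
P_R1 = V² / R1 = (149.7)² / 10.0 = 2241 W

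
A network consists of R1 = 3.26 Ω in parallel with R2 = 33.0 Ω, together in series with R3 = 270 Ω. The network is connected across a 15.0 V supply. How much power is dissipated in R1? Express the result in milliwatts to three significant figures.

8.15 mW

Collapse the R1‖R2 pair into one equivalent R_p; then R_p and R3 form a series string.
R_p = (3.26×33.0)/(3.26+33.0) = 2.967 Ω
R_total = R_p + 270 = 2.967 + 270 = 273.0 Ω
I = V / R_total = 15.0 / 273.0 = 0.05495 A
Voltage across the parallel pair: V_p = I × R_p = 0.05495 × 2.967 = 0.1630 V
R1 sits across V_p; its power is V_p²/R.
P_R1 = (0.1630)² / 3.26 = 0.008154 W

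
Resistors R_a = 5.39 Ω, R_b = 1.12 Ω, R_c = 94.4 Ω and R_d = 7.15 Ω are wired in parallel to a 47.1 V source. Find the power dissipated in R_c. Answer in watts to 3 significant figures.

23.5 W

Every branch has 47.1 V across it, so for R_c the power is simply V²/R.
P_R_c = V² / R_c = (47.1)² / 94.4 Ω = 23.50 W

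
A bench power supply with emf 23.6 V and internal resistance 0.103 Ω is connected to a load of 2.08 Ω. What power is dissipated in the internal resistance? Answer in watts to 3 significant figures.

12.0 W

The internal resistance carries the same current as the load; P_int = I²r.
I = ε / (r + R) = 23.6 / (0.103 + 2.08) = 10.81 A
P_int = I² r = (10.81)² × 0.103 = 12.04 W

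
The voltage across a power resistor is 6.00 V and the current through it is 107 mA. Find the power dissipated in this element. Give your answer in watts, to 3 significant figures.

0.642 W

With V and I both given, power follows immediately from P = V I.
P = 6.00 V × 0.1070 A = 0.6420 W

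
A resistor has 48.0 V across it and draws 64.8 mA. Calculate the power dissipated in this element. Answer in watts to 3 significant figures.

3.11 W

V and I are known directly — P = V I, no intermediate step needed.
P = 48.0 V × 0.06480 A = 3.110 W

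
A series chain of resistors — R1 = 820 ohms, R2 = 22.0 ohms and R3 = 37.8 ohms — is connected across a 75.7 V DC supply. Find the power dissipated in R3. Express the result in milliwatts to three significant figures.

280 mW

Since the resistors are in series they all carry the loop current I = V/R_total; the power in any one is I²R.
R_total = 820 + 22.0 + 37.8 = 879.8 Ω
I = V / R_total = 75.7 / 879.8 = 0.08604 A
P_R3 = I² × R3 = (0.08604)² × 37.8 = 0.2798 W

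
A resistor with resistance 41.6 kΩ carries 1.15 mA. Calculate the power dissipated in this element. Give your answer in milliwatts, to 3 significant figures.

55.0 mW

The current through and the resistance of the element are both given; use P = I²R.
P = (0.001150 A)² × 41600 Ω = 0.05502 W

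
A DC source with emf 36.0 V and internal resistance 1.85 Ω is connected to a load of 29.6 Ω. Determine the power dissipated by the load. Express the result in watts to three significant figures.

38.8 W

The internal resistance and the load are in series, so the same I flows through both; get I from ε/(r+R), then I²R for the load.
I = ε / (r + R) = 36.0 / (1.85 + 29.6) = 1.145 A
P_load = I² R = (1.145)² × 29.6 = 38.78 W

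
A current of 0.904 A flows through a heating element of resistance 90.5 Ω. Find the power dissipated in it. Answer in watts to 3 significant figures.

74.0 W

Current and resistance are given, so P = I²R is the direct form.
P = (0.9040 A)² × 90.5 Ω = 73.96 W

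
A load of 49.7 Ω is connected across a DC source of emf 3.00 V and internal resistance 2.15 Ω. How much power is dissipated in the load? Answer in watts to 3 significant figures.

Load and internal resistance form a series loop — compute the loop current, then the load power via I²R.
I = ε / (r + R) = 3.00 / (2.15 + 49.7) = 0.05786 A
P_load = I² R = (0.05786)² × 49.7 = 0.1664 W

0.166 W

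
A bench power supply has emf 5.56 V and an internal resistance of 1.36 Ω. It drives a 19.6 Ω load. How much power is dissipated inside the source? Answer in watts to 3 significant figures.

The internal resistance carries the same current as the load; P_int = I²r.
I = ε / (r + R) = 5.56 / (1.36 + 19.6) = 0.2653 A
P_int = I² r = (0.2653)² × 1.36 = 0.09570 W

0.0957 W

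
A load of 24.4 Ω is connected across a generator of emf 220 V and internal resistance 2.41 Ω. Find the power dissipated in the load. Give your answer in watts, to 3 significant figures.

1640 W

Find the circuit current first, then P = I²R for the load (series elements share I).
I = ε / (r + R) = 220 / (2.41 + 24.4) = 8.206 A
P_load = I² R = (8.206)² × 24.4 = 1643 W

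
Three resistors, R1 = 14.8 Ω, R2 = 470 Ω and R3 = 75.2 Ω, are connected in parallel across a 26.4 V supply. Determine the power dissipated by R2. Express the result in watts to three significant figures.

1.48 W

Parallel branches share the same voltage; P = V²/R gives the branch power in one step.
P_R2 = V² / R2 = (26.4)² / 470 Ω = 1.483 W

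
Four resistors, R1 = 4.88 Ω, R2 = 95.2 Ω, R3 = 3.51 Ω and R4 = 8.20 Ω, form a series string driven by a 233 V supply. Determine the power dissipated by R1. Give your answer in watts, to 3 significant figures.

Series elements share the same current, so find I first, then use P = I²R.
R_total = 4.88 + 95.2 + 3.51 + 8.20 = 111.8 Ω
I = V / R_total = 233 / 111.8 = 2.084 A
P_R1 = I² × R1 = (2.084)² × 4.88 = 21.20 W

21.2 W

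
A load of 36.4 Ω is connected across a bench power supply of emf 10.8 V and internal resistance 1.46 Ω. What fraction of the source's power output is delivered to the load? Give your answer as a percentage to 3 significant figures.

Both r and R carry the same current, so the power split is just the resistance split: η = R/(R+r).
η = R / (R + r) = 36.4 / (36.4 + 1.46) = 0.9614

96.1 %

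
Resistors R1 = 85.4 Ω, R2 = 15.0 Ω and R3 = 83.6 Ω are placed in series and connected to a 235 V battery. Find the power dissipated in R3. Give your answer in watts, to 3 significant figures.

Every series element carries the same I. Get I from the total resistance, then P = I² × R3.
R_total = 85.4 + 15.0 + 83.6 = 184.0 Ω
I = V / R_total = 235 / 184.0 = 1.277 A
P_R3 = I² × R3 = (1.277)² × 83.6 = 136.4 W

136 W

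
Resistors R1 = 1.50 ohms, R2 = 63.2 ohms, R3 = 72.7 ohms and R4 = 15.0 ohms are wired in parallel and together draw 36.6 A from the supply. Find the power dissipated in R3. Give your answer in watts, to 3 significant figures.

The branches share the same voltage, but only the total current is given — find V from the equivalent resistance first.
1/R_eq = 1/1.50 + 1/63.2 + 1/72.7 + 1/15.0 ⇒ R_eq = 1.311 Ω
V = I_total × R_eq = 36.60 × 1.311 = 47.97 V
P_R3 = V² / R3 = (47.97)² / 72.7 = 31.66 W

31.7 W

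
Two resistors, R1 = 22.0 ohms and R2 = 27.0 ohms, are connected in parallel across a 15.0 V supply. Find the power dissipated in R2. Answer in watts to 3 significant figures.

8.33 W

Each parallel branch sees the full supply voltage, so P = V²/R applies directly to the target branch.
P_R2 = V² / R2 = (15.0)² / 27.0 Ω = 8.333 W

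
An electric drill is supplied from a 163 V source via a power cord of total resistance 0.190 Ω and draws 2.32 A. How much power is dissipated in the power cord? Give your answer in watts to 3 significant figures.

Only the current and the line resistance are needed for the I²R loss.
The power cord carries the full 2.32 A.
P_line = I² R_line = (2.320)² × 0.190 = 1.023 W

1.02 W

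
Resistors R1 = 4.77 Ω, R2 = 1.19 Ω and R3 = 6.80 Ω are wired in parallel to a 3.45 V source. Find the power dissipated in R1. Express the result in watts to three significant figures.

The supply voltage appears across each parallel branch — just use P = V²/R1.
P_R1 = V² / R1 = (3.45)² / 4.77 Ω = 2.495 W

2.50 W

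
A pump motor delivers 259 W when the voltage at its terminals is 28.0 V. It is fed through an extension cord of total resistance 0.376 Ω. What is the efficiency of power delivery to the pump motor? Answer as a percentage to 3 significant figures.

I = P / V = 259 / 28.0 = 9.250 A through the extension cord.
P_line = I² R_line = (9.250)² × 0.376 = 32.17 W
P_source = P_load + P_line = 259.0 + 32.17 = 291.2 W
η = P_load / P_source = 259.0 / 291.2 = 0.8895

89.0 %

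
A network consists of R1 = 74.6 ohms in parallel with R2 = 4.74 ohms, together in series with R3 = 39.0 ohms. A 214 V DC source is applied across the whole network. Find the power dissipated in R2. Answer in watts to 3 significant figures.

102 W

Combine R1 and R2 into their parallel equivalent first, reducing the network to two series resistors.
R_p = (74.6×4.74)/(74.6+4.74) = 4.457 Ω
R_total = R_p + 39.0 = 4.457 + 39.0 = 43.46 Ω
I = V / R_total = 214 / 43.46 = 4.924 A
Voltage across the parallel pair: V_p = I × R_p = 4.924 × 4.457 = 21.95 V
R2 has V_p across it, so P = V_p²/R2.
P_R2 = (21.95)² / 4.74 = 101.6 W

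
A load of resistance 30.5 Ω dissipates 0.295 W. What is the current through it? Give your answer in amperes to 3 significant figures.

0.0983 A

The two known quantities fix the third via I = √(P / R).
I = √(0.295 / 30.5) = 0.09835 A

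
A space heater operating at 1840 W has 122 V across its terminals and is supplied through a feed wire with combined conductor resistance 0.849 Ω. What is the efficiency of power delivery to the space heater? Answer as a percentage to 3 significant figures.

I = P / V = 1840 / 122 = 15.08 A through the feed wire.
P_line = I² R_line = (15.08)² × 0.849 = 193.1 W
P_source = P_load + P_line = 1840 + 193.1 = 2033 W
η = P_load / P_source = 1840 / 2033 = 0.9050

90.5 %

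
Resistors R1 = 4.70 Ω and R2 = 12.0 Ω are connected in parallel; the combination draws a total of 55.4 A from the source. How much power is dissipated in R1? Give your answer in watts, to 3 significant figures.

The branches share the same voltage, but only the total current is given — find V from the equivalent resistance first.
1/R_eq = 1/4.70 + 1/12.0 ⇒ R_eq = 3.377 Ω
V = I_total × R_eq = 55.40 × 3.377 = 187.1 V
P_R1 = V² / R1 = (187.1)² / 4.70 = 7448 W

7450 W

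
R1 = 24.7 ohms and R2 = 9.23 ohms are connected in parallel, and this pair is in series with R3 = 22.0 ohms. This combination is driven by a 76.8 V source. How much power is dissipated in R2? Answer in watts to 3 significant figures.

Reduce the parallel combination to a single R_p; the circuit then becomes R_p in series with the remaining resistor.
R_p = (24.7×9.23)/(24.7+9.23) = 6.719 Ω
R_total = R_p + 22.0 = 6.719 + 22.0 = 28.72 Ω
I = V / R_total = 76.8 / 28.72 = 2.674 A
Voltage across the parallel pair: V_p = I × R_p = 2.674 × 6.719 = 17.97 V
R2 has V_p across it, so P = V_p²/R2.
P_R2 = (17.97)² / 9.23 = 34.98 W

35.0 W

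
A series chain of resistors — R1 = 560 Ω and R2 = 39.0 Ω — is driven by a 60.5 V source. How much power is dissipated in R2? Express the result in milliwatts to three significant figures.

398 mW

Since the resistors are in series they all carry the loop current I = V/R_total; the power in any one is I²R.
R_total = 560 + 39.0 = 599.0 Ω
I = V / R_total = 60.5 / 599.0 = 0.1010 A
P_R2 = I² × R2 = (0.1010)² × 39.0 = 0.3979 W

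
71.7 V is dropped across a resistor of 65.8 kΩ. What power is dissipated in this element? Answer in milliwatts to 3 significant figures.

78.1 mW

V and R are stated; P = V²/R avoids computing the current.
P = (71.7 V)² / 65800 Ω = 0.07813 W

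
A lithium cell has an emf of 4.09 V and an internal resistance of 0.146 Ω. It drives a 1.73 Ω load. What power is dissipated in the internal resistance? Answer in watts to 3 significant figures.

The internal resistance carries the same current as the load; P_int = I²r.
I = ε / (r + R) = 4.09 / (0.146 + 1.73) = 2.180 A
P_int = I² r = (2.180)² × 0.146 = 0.6940 W

0.694 W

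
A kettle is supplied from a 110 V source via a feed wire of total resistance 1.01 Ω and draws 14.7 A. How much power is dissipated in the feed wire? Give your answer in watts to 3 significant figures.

218 W

The feed wire and load are in series, so the same current flows in both; the loss is I²R_line.
The feed wire carries the full 14.7 A.
P_line = I² R_line = (14.70)² × 1.01 = 218.3 W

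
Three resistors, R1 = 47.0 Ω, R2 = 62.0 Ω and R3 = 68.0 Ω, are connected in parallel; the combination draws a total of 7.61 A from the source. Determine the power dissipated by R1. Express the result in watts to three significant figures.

Only the total current is stated, so first find the parallel equivalent to get the voltage across the combination.
1/R_eq = 1/47.0 + 1/62.0 + 1/68.0 ⇒ R_eq = 19.19 Ω
V = I_total × R_eq = 7.610 × 19.19 = 146.0 V
P_R1 = V² / R1 = (146.0)² / 47.0 = 453.7 W

454 W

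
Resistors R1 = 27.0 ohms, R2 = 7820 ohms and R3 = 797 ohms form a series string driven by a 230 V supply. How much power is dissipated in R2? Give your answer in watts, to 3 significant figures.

Every series element carries the same I. Get I from the total resistance, then P = I² × R2.
R_total = 27.0 + 7820 + 797 = 8644 Ω
I = V / R_total = 230 / 8644 = 0.02661 A
P_R2 = I² × R2 = (0.02661)² × 7820 = 5.536 W

5.54 W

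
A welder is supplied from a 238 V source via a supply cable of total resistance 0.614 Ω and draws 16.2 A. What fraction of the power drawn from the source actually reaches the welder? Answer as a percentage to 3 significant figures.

95.8 %

The supply cable carries the full 16.2 A.
P_line = I² R_line = (16.20)² × 0.614 = 161.1 W
P_source = V I = 238 × 16.20 = 3856 W; P_load = 3694 W
η = P_load / P_source = 3694 / 3856 = 0.9582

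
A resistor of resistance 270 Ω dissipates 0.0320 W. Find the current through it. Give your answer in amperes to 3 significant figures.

0.0109 A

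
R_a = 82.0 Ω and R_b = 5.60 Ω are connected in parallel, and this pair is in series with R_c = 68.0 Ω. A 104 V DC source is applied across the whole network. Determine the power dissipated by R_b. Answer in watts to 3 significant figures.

9.89 W

Reduce the parallel combination to a single R_p; the circuit then becomes R_p in series with the remaining resistor.
R_p = (82.0×5.60)/(82.0+5.60) = 5.242 Ω
R_total = R_p + 68.0 = 5.242 + 68.0 = 73.24 Ω
I = V / R_total = 104 / 73.24 = 1.420 A
Voltage across the parallel pair: V_p = I × R_p = 1.420 × 5.242 = 7.443 V
R_b has V_p across it, so P = V_p²/R_b.
P_R_b = (7.443)² / 5.60 = 9.894 W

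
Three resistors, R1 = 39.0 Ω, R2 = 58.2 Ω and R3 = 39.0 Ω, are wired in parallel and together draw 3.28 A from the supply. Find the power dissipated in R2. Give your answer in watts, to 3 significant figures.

39.4 W

The branches share the same voltage, but only the total current is given — find V from the equivalent resistance first.
1/R_eq = 1/39.0 + 1/58.2 + 1/39.0 ⇒ R_eq = 14.61 Ω
V = I_total × R_eq = 3.280 × 14.61 = 47.91 V
P_R2 = V² / R2 = (47.91)² / 58.2 = 39.44 W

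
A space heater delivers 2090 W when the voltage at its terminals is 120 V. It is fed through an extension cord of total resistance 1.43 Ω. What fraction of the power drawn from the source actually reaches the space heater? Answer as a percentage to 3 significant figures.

82.8 %

I = P / V = 2090 / 120 = 17.42 A through the extension cord.
P_line = I² R_line = (17.42)² × 1.43 = 433.8 W
P_source = P_load + P_line = 2090 + 433.8 = 2524 W
η = P_load / P_source = 2090 / 2524 = 0.8281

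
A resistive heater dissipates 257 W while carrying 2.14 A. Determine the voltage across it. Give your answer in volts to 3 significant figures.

120 V

Rearranging the power relation for the two known quantities gives V = P / I.
V = 257 / 2.140 = 120.1 V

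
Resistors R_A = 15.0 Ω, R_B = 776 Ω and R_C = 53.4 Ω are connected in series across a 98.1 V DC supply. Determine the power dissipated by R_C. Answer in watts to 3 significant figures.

Every series element carries the same I. Get I from the total resistance, then P = I² × R_C.
R_total = 15.0 + 776 + 53.4 = 844.4 Ω
I = V / R_total = 98.1 / 844.4 = 0.1162 A
P_R_C = I² × R_C = (0.1162)² × 53.4 = 0.7207 W

0.721 W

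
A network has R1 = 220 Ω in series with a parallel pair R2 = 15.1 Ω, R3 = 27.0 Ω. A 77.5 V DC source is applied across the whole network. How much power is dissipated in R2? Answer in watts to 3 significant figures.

Reduce the parallel pair to R_p first; the network is then a simple series string.
R_p = (15.1×27.0)/(15.1+27.0) = 9.684 Ω
R_total = 220 + 9.684 = 229.7 Ω
I = V / R_total = 77.5 / 229.7 = 0.3374 A
Voltage across the parallel pair: V_p = I × R_p = 0.3374 × 9.684 = 3.268 V
R2 is across V_p, so use P = V²/R for that branch.
P_R2 = (3.268)² / 15.1 = 0.7071 W

0.707 W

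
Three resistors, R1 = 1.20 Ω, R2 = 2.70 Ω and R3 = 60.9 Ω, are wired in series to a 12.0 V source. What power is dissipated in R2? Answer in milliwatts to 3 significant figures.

Since the resistors are in series they all carry the loop current I = V/R_total; the power in any one is I²R.
R_total = 1.20 + 2.70 + 60.9 = 64.80 Ω
I = V / R_total = 12.0 / 64.80 = 0.1852 A
P_R2 = I² × R2 = (0.1852)² × 2.70 = 0.09259 W

92.6 mW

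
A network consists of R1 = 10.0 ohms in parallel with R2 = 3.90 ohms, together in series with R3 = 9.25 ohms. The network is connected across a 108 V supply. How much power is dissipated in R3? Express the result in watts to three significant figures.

Reduce the parallel combination to a single R_p; the circuit then becomes R_p in series with the remaining resistor.
R_p = (10.0×3.90)/(10.0+3.90) = 2.806 Ω
R_total = R_p + 9.25 = 2.806 + 9.25 = 12.06 Ω
I = V / R_total = 108 / 12.06 = 8.958 A
All the supply current flows through R3; use P = I²R3.
P_R3 = (8.958)² × 9.25 = 742.3 W

742 W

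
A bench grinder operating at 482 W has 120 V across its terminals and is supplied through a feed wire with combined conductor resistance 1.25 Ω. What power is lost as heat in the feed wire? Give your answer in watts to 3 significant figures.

The feed wire and load are in series, so the same current flows in both; the loss is I²R_line.
I = P / V = 482 / 120 = 4.017 A through the feed wire.
P_line = I² R_line = (4.017)² × 1.25 = 20.17 W

20.2 W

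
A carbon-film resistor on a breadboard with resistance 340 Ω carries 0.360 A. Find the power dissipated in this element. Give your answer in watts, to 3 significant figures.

44.1 W

Current and resistance are given, so P = I²R is the direct form.
P = (0.3600 A)² × 340 Ω = 44.06 W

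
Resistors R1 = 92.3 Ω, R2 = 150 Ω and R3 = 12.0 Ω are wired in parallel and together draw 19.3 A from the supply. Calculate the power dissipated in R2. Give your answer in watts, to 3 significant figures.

244 W

Parallel branches share V, not I — compute V via R_eq, then use V²/R for the target branch.
1/R_eq = 1/92.3 + 1/150 + 1/12.0 ⇒ R_eq = 9.917 Ω
V = I_total × R_eq = 19.30 × 9.917 = 191.4 V
P_R2 = V² / R2 = (191.4)² / 150 = 244.2 W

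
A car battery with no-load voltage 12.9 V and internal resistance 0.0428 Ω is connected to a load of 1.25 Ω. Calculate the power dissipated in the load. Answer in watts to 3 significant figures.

124 W

With r and R in series, I = ε/(r+R); the load dissipates I²R.
I = ε / (r + R) = 12.9 / (0.0428 + 1.25) = 9.978 A
P_load = I² R = (9.978)² × 1.25 = 124.5 W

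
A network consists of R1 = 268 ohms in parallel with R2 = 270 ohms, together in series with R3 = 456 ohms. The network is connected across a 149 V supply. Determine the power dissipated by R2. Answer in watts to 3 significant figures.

4.27 W

Collapse the R1‖R2 pair into one equivalent R_p; then R_p and R3 form a series string.
R_p = (268×270)/(268+270) = 134.5 Ω
R_total = R_p + 456 = 134.5 + 456 = 590.5 Ω
I = V / R_total = 149 / 590.5 = 0.2523 A
Voltage across the parallel pair: V_p = I × R_p = 0.2523 × 134.5 = 33.94 V
R2 sits across V_p; its power is V_p²/R.
P_R2 = (33.94)² / 270 = 4.266 W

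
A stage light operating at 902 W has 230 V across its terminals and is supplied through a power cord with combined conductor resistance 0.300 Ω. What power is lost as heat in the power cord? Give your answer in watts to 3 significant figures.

4.61 W

Only the current and the line resistance are needed for the I²R loss.
I = P / V = 902 / 230 = 3.922 A through the power cord.
P_line = I² R_line = (3.922)² × 0.300 = 4.614 W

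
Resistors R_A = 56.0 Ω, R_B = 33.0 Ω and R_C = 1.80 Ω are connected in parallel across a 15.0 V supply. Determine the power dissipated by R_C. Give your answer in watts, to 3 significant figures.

125 W

Each parallel branch sees the full supply voltage, so P = V²/R applies directly to the target branch.
P_R_C = V² / R_C = (15.0)² / 1.80 Ω = 125.0 W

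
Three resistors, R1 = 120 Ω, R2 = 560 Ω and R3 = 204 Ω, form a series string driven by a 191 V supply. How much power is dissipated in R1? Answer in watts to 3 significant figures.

Since the resistors are in series they all carry the loop current I = V/R_total; the power in any one is I²R.
R_total = 120 + 560 + 204 = 884.0 Ω
I = V / R_total = 191 / 884.0 = 0.2161 A
P_R1 = I² × R1 = (0.2161)² × 120 = 5.602 W

5.60 W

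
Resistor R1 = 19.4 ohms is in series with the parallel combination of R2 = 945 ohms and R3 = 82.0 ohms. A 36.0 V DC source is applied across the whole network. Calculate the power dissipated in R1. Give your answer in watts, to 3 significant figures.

First combine the parallel branches into one equivalent R_p, then R1 + R_p is a series pair.
R_p = (945×82.0)/(945+82.0) = 75.45 Ω
R_total = 19.4 + 75.45 = 94.85 Ω
I = V / R_total = 36.0 / 94.85 = 0.3795 A
R1 is in the main series path, so its power is I²R1.
P_R1 = (0.3795)² × 19.4 = 2.795 W

2.79 W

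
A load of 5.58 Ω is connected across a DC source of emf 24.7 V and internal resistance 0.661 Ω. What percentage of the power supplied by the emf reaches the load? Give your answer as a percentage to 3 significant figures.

89.4 %

The source delivers εI, of which I²R reaches the load and I²r is lost; since I is common, η = R/(R+r).
η = R / (R + r) = 5.58 / (5.58 + 0.661) = 0.8941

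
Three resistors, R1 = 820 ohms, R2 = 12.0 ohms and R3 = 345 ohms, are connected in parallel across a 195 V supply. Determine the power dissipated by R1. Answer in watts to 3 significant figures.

Parallel branches share the same voltage; P = V²/R gives the branch power in one step.
P_R1 = V² / R1 = (195)² / 820 Ω = 46.37 W

46.4 W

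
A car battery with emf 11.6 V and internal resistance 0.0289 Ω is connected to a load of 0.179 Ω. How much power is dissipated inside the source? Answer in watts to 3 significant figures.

90.0 W

r is in series with the load, so it carries the full circuit current — the loss in it is I²r.
I = ε / (r + R) = 11.6 / (0.0289 + 0.179) = 55.80 A
P_int = I² r = (55.80)² × 0.0289 = 89.97 W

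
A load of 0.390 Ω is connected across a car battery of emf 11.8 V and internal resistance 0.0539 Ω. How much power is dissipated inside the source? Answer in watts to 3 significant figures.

Internal loss is I²r, with I set by the total series resistance r+R.
I = ε / (r + R) = 11.8 / (0.0539 + 0.390) = 26.58 A
P_int = I² r = (26.58)² × 0.0539 = 38.09 W

38.1 W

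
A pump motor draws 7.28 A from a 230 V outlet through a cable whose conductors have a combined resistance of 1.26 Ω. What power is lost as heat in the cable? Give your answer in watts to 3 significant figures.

66.8 W

Line loss is just I²R for the cable — we know both I and R_line directly.
The cable carries the full 7.28 A.
P_line = I² R_line = (7.280)² × 1.26 = 66.78 W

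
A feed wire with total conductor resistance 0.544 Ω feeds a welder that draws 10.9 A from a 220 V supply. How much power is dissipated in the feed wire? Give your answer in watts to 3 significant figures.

64.6 W

Line loss is just I²R for the cable — we know both I and R_line directly.
The feed wire carries the full 10.9 A.
P_line = I² R_line = (10.90)² × 0.544 = 64.63 W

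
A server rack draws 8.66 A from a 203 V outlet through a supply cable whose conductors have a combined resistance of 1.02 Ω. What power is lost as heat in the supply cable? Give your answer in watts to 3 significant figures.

Line loss is just I²R for the cable — we know both I and R_line directly.
The supply cable carries the full 8.66 A.
P_line = I² R_line = (8.660)² × 1.02 = 76.50 W

76.5 W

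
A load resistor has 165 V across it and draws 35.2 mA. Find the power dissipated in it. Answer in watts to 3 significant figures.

5.81 W

Since both terminal voltage and current are stated, P = V I gives the power in one step.
P = 165 V × 0.03520 A = 5.808 W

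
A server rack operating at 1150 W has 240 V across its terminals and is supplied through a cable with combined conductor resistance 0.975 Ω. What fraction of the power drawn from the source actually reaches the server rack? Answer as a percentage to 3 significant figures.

98.1 %

I = P / V = 1150 / 240 = 4.792 A through the cable.
P_line = I² R_line = (4.792)² × 0.975 = 22.39 W
P_source = P_load + P_line = 1150 + 22.39 = 1172 W
η = P_load / P_source = 1150 / 1172 = 0.9809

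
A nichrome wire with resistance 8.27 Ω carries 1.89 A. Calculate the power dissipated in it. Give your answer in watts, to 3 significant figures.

With I and R stated, P = I²R applies in one step.
P = (1.890 A)² × 8.27 Ω = 29.54 W

29.5 W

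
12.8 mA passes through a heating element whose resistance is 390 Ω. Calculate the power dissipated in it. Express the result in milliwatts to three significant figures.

63.9 mW

With I and R stated, P = I²R applies in one step.
P = (0.01280 A)² × 390 Ω = 0.06390 W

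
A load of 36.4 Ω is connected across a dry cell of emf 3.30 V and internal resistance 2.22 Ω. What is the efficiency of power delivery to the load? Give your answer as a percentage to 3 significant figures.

94.3 %

Both r and R carry the same current, so the power split is just the resistance split: η = R/(R+r).
η = R / (R + r) = 36.4 / (36.4 + 2.22) = 0.9425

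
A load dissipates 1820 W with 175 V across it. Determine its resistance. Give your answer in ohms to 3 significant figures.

16.8 Ω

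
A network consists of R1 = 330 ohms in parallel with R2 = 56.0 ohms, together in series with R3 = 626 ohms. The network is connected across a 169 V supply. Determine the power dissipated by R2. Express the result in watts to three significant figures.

2.57 W

Reduce the parallel combination to a single R_p; the circuit then becomes R_p in series with the remaining resistor.
R_p = (330×56.0)/(330+56.0) = 47.88 Ω
R_total = R_p + 626 = 47.88 + 626 = 673.9 Ω
I = V / R_total = 169 / 673.9 = 0.2508 A
Voltage across the parallel pair: V_p = I × R_p = 0.2508 × 47.88 = 12.01 V
R2 has V_p across it, so P = V_p²/R2.
P_R2 = (12.01)² / 56.0 = 2.574 W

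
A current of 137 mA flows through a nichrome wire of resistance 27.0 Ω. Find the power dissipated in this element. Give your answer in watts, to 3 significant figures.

With I and R stated, P = I²R applies in one step.
P = (0.1370 A)² × 27.0 Ω = 0.5068 W

0.507 W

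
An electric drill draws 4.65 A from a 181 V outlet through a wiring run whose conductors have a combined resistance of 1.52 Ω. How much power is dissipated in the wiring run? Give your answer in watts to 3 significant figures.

32.9 W

Line loss is just I²R for the cable — we know both I and R_line directly.
The wiring run carries the full 4.65 A.
P_line = I² R_line = (4.650)² × 1.52 = 32.87 W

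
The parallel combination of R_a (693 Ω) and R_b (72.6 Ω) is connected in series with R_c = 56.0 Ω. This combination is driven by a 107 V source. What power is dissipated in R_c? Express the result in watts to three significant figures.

Collapse the R_a‖R_b pair into one equivalent R_p; then R_p and R_c form a series string.
R_p = (693×72.6)/(693+72.6) = 65.72 Ω
R_total = R_p + 56.0 = 65.72 + 56.0 = 121.7 Ω
I = V / R_total = 107 / 121.7 = 0.8791 A
R_c carries the full series current, so P = I²R.
P_R_c = (0.8791)² × 56.0 = 43.28 W

43.3 W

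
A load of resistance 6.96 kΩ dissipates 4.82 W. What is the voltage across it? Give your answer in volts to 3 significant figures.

183 V

Inverting the appropriate power form: V = √(P R).
V = √(4.82 × 6960) = 183.2 V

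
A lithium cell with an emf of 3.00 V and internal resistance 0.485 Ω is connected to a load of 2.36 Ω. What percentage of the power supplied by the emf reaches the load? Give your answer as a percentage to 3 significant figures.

The source delivers εI, of which I²R reaches the load and I²r is lost; since I is common, η = R/(R+r).
η = R / (R + r) = 2.36 / (2.36 + 0.485) = 0.8295

83.0 %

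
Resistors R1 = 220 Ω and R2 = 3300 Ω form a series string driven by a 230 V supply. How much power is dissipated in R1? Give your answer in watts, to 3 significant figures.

0.939 W

Series elements share the same current, so find I first, then use P = I²R.
R_total = 220 + 3300 = 3520 Ω
I = V / R_total = 230 / 3520 = 0.06534 A
P_R1 = I² × R1 = (0.06534)² × 220 = 0.9393 W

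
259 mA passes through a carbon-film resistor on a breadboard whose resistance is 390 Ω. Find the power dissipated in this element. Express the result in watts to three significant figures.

26.2 W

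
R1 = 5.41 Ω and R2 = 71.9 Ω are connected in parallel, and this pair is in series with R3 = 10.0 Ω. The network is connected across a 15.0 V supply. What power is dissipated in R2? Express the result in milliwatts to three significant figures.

351 mW

First find R_p for the parallel pair, then treat R_p + R3 as a series loop.
R_p = (5.41×71.9)/(5.41+71.9) = 5.031 Ω
R_total = R_p + 10.0 = 5.031 + 10.0 = 15.03 Ω
I = V / R_total = 15.0 / 15.03 = 0.9979 A
Voltage across the parallel pair: V_p = I × R_p = 0.9979 × 5.031 = 5.021 V
R2 has V_p across it, so P = V_p²/R2.
P_R2 = (5.021)² / 71.9 = 0.3506 W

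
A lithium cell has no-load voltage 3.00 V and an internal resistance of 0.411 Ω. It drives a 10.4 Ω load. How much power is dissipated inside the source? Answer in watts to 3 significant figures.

Internal loss is I²r, with I set by the total series resistance r+R.
I = ε / (r + R) = 3.00 / (0.411 + 10.4) = 0.2775 A
P_int = I² r = (0.2775)² × 0.411 = 0.03165 W

0.0316 W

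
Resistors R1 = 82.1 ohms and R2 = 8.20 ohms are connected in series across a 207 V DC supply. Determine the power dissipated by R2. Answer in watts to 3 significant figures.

43.1 W

Every series element carries the same I. Get I from the total resistance, then P = I² × R2.
R_total = 82.1 + 8.20 = 90.30 Ω
I = V / R_total = 207 / 90.30 = 2.292 A
P_R2 = I² × R2 = (2.292)² × 8.20 = 43.09 W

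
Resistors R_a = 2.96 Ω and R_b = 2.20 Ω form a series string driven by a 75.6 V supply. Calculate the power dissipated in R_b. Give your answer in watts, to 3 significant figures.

472 W

In a series string the same current flows through every resistor — find that current, then P = I²R for the one we want.
R_total = 2.96 + 2.20 = 5.160 Ω
I = V / R_total = 75.6 / 5.160 = 14.65 A
P_R_b = I² × R_b = (14.65)² × 2.20 = 472.2 W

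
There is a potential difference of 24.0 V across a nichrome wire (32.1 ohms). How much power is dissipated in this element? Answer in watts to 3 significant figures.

17.9 W

V and R are stated; P = V²/R avoids computing the current.
P = (24.0 V)² / 32.1 Ω = 17.94 W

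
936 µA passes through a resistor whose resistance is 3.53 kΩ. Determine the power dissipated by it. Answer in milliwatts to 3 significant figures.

With I and R stated, P = I²R applies in one step.
P = (0.0009360 A)² × 3530 Ω = 0.003093 W

3.09 mW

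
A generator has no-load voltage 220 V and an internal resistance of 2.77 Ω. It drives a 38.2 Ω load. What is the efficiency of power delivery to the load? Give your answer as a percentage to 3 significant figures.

93.2 %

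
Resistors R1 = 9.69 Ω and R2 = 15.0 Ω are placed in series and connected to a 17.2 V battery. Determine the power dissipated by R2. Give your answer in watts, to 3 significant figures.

In a series string the same current flows through every resistor — find that current, then P = I²R for the one we want.
R_total = 9.69 + 15.0 = 24.69 Ω
I = V / R_total = 17.2 / 24.69 = 0.6966 A
P_R2 = I² × R2 = (0.6966)² × 15.0 = 7.280 W

7.28 W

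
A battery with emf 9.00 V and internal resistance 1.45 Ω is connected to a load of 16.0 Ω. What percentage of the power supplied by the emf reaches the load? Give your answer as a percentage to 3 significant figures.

Efficiency is P_load / P_total. With a series r and R sharing the same I, P = I²R for each, so η = R/(R+r).
η = R / (R + r) = 16.0 / (16.0 + 1.45) = 0.9169

91.7 %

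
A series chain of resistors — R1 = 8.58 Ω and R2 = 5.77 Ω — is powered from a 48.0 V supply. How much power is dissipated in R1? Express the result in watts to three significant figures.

Since the resistors are in series they all carry the loop current I = V/R_total; the power in any one is I²R.
R_total = 8.58 + 5.77 = 14.35 Ω
I = V / R_total = 48.0 / 14.35 = 3.345 A
P_R1 = I² × R1 = (3.345)² × 8.58 = 96.00 W

96.0 W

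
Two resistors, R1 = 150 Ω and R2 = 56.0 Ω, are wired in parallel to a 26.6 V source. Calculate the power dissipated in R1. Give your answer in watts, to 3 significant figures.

4.72 W

R1 sits directly across the source, so P = V²/R with V = 26.6 V.
P_R1 = V² / R1 = (26.6)² / 150 Ω = 4.717 W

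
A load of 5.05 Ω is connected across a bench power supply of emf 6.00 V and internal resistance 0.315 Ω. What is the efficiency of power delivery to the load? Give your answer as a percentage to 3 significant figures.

94.1 %

Both r and R carry the same current, so the power split is just the resistance split: η = R/(R+r).
η = R / (R + r) = 5.05 / (5.05 + 0.315) = 0.9413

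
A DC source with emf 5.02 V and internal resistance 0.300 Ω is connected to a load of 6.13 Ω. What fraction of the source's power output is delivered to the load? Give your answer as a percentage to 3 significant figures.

95.3 %

The source delivers εI, of which I²R reaches the load and I²r is lost; since I is common, η = R/(R+r).
η = R / (R + r) = 6.13 / (6.13 + 0.300) = 0.9533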